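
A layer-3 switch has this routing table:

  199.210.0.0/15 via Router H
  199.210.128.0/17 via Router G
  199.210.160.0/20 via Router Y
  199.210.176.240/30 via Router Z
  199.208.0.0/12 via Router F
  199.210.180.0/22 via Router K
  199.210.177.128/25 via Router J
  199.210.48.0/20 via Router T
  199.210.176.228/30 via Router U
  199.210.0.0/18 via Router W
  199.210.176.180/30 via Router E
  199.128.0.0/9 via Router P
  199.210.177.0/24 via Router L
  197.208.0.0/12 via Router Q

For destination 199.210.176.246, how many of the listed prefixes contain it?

Prefixes containing 199.210.176.246:
  199.128.0.0/9 (199.128.0.0 - 199.255.255.255)
  199.208.0.0/12 (199.208.0.0 - 199.223.255.255)
  199.210.0.0/15 (199.210.0.0 - 199.211.255.255)
  199.210.128.0/17 (199.210.128.0 - 199.210.255.255)
Total matching entries: 4.

4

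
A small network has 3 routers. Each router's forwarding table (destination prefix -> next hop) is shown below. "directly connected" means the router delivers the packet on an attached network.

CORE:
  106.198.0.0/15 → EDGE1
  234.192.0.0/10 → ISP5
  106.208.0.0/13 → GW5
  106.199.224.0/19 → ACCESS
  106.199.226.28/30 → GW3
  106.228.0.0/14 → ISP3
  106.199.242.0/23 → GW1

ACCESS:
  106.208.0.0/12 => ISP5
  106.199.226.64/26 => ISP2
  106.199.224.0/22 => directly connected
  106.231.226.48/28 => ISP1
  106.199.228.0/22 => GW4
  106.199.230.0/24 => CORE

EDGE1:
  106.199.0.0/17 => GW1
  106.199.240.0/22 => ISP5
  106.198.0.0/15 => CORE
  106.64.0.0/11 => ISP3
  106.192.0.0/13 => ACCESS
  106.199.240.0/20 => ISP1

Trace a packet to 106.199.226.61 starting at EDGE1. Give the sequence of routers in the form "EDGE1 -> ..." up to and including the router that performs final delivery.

At EDGE1: longest match for 106.199.226.61 is 106.198.0.0/15 -> CORE
At CORE: longest match for 106.199.226.61 is 106.199.224.0/19 -> ACCESS
At ACCESS: longest match for 106.199.226.61 is 106.199.224.0/22 -> directly connected

EDGE1 -> CORE -> ACCESS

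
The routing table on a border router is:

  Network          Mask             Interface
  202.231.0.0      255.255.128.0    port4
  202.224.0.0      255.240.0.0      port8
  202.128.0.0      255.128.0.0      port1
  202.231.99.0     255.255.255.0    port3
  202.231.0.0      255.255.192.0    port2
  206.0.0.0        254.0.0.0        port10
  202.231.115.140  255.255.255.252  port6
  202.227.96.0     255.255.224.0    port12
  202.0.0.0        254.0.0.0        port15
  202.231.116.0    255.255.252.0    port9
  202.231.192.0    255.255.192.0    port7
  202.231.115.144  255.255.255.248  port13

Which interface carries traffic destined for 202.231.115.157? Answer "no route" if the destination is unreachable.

port4

Routes whose prefix contains 202.231.115.157:
  202.0.0.0/7 (202.0.0.0 - 203.255.255.255) -> port15
  202.128.0.0/9 (202.128.0.0 - 202.255.255.255) -> port1
  202.224.0.0/12 (202.224.0.0 - 202.239.255.255) -> port8
  202.231.0.0/17 (202.231.0.0 - 202.231.127.255) -> port4
More-specific entries that do NOT match:
  202.231.115.140/30 (202.231.115.140 - 202.231.115.143) does not contain 202.231.115.157
  202.231.115.144/29 (202.231.115.144 - 202.231.115.151) does not contain 202.231.115.157
  202.231.99.0/24 (202.231.99.0 - 202.231.99.255) does not contain 202.231.115.157
  202.231.116.0/22 (202.231.116.0 - 202.231.119.255) does not contain 202.231.115.157
  202.227.96.0/19 (202.227.96.0 - 202.227.127.255) does not contain 202.231.115.157
  202.231.0.0/18 (202.231.0.0 - 202.231.63.255) does not contain 202.231.115.157
  202.231.192.0/18 (202.231.192.0 - 202.231.255.255) does not contain 202.231.115.157
Longest matching prefix is /17 -> interface port4.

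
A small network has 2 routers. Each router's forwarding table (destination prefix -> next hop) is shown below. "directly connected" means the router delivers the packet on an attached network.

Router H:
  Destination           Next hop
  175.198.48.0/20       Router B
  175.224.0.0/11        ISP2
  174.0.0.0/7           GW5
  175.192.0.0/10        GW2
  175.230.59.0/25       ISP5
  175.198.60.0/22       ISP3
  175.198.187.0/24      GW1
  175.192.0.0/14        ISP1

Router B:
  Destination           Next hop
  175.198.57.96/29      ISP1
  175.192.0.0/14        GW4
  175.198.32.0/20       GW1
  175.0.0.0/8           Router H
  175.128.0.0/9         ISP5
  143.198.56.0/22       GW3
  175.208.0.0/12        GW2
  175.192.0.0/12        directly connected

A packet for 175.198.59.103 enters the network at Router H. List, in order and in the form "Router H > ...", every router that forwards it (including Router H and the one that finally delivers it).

At Router H: longest match for 175.198.59.103 is 175.198.48.0/20 -> Router B
At Router B: longest match for 175.198.59.103 is 175.192.0.0/12 -> directly connected

Router H > Router B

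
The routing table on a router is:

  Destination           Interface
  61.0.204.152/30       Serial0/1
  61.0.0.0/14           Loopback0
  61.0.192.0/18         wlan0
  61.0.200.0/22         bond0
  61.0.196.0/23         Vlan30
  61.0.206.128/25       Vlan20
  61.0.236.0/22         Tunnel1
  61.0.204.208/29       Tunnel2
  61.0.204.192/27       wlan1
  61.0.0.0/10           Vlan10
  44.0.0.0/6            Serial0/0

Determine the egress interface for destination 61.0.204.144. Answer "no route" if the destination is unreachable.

Routes whose prefix contains 61.0.204.144:
  61.0.0.0/10 (61.0.0.0 - 61.63.255.255) -> Vlan10
  61.0.0.0/14 (61.0.0.0 - 61.3.255.255) -> Loopback0
  61.0.192.0/18 (61.0.192.0 - 61.0.255.255) -> wlan0
More-specific entries that do NOT match:
  61.0.204.152/30 (61.0.204.152 - 61.0.204.155) does not contain 61.0.204.144
  61.0.204.208/29 (61.0.204.208 - 61.0.204.215) does not contain 61.0.204.144
  61.0.204.192/27 (61.0.204.192 - 61.0.204.223) does not contain 61.0.204.144
  61.0.206.128/25 (61.0.206.128 - 61.0.206.255) does not contain 61.0.204.144
  61.0.196.0/23 (61.0.196.0 - 61.0.197.255) does not contain 61.0.204.144
  61.0.200.0/22 (61.0.200.0 - 61.0.203.255) does not contain 61.0.204.144
  61.0.236.0/22 (61.0.236.0 - 61.0.239.255) does not contain 61.0.204.144
Longest matching prefix is /18 -> interface wlan0.

wlan0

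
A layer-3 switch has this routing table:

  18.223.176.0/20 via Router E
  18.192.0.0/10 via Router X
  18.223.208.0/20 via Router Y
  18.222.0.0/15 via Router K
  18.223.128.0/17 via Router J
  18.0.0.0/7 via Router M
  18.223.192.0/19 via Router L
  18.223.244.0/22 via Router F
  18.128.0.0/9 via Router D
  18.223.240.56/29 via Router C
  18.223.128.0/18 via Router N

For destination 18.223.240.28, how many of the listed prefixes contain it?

5

Prefixes containing 18.223.240.28:
  18.0.0.0/7 (18.0.0.0 - 19.255.255.255)
  18.128.0.0/9 (18.128.0.0 - 18.255.255.255)
  18.192.0.0/10 (18.192.0.0 - 18.255.255.255)
  18.222.0.0/15 (18.222.0.0 - 18.223.255.255)
  18.223.128.0/17 (18.223.128.0 - 18.223.255.255)
Total matching entries: 5.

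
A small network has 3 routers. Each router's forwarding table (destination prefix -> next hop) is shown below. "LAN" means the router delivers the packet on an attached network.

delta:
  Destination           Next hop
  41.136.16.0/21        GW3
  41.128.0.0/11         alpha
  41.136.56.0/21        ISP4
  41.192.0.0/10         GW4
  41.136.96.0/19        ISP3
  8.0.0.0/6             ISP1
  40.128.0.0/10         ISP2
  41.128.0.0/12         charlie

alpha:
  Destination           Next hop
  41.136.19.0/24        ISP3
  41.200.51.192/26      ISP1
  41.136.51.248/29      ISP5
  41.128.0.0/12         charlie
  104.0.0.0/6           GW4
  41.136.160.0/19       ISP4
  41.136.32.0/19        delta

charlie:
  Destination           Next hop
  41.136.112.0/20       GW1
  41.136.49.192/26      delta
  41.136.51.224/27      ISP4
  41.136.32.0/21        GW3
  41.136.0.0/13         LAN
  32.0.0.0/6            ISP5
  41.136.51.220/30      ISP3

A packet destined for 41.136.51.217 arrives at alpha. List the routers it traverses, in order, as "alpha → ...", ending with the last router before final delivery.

alpha → delta → charlie

At alpha: longest match for 41.136.51.217 is 41.136.32.0/19 -> delta
At delta: longest match for 41.136.51.217 is 41.128.0.0/12 -> charlie
At charlie: longest match for 41.136.51.217 is 41.136.0.0/13 -> LAN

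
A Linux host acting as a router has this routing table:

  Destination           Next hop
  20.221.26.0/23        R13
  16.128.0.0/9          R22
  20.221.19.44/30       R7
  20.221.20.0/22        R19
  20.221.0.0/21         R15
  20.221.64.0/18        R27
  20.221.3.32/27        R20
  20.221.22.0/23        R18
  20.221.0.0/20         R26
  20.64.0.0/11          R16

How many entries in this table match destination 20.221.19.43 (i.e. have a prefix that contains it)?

0

No listed prefix contains 20.221.19.43.
Total matching entries: 0.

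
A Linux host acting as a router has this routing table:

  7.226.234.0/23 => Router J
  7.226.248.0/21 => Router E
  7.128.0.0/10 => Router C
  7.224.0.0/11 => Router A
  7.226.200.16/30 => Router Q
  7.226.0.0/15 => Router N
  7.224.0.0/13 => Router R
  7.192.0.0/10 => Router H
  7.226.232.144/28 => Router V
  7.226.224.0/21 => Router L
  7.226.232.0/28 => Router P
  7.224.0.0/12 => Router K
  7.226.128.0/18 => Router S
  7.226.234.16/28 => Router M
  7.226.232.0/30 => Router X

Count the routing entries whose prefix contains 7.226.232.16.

5

Prefixes containing 7.226.232.16:
  7.192.0.0/10 (7.192.0.0 - 7.255.255.255)
  7.224.0.0/11 (7.224.0.0 - 7.255.255.255)
  7.224.0.0/12 (7.224.0.0 - 7.239.255.255)
  7.224.0.0/13 (7.224.0.0 - 7.231.255.255)
  7.226.0.0/15 (7.226.0.0 - 7.227.255.255)
Total matching entries: 5.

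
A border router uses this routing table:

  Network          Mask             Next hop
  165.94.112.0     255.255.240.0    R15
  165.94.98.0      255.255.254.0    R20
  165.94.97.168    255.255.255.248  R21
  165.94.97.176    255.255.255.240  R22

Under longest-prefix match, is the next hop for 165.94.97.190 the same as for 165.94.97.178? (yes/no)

yes

165.94.97.190: longest match 165.94.97.176/28 -> R22
165.94.97.178: longest match 165.94.97.176/28 -> R22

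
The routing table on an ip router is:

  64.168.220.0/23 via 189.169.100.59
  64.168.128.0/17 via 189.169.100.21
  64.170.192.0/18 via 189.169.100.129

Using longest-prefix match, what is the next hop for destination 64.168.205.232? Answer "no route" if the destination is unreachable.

189.169.100.21

Routes whose prefix contains 64.168.205.232:
  64.168.128.0/17 (64.168.128.0 - 64.168.255.255) -> 189.169.100.21
More-specific entries that do NOT match:
  64.168.220.0/23 (64.168.220.0 - 64.168.221.255) does not contain 64.168.205.232
  64.170.192.0/18 (64.170.192.0 - 64.170.255.255) does not contain 64.168.205.232
Longest matching prefix is /17 -> next hop 189.169.100.21.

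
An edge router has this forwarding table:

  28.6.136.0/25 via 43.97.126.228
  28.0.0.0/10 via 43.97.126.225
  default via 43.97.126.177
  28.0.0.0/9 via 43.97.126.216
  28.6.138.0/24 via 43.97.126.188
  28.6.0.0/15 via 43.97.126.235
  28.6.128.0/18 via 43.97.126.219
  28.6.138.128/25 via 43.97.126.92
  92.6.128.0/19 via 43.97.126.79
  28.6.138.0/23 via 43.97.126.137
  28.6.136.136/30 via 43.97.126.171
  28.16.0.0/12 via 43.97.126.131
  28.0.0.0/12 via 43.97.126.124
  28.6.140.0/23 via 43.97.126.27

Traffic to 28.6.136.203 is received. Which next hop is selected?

Routes whose prefix contains 28.6.136.203:
  0.0.0.0/0 (default, matches everything) -> 43.97.126.177
  28.0.0.0/9 (28.0.0.0 - 28.127.255.255) -> 43.97.126.216
  28.0.0.0/10 (28.0.0.0 - 28.63.255.255) -> 43.97.126.225
  28.0.0.0/12 (28.0.0.0 - 28.15.255.255) -> 43.97.126.124
  28.6.0.0/15 (28.6.0.0 - 28.7.255.255) -> 43.97.126.235
  28.6.128.0/18 (28.6.128.0 - 28.6.191.255) -> 43.97.126.219
More-specific entries that do NOT match:
  28.6.136.136/30 (28.6.136.136 - 28.6.136.139) does not contain 28.6.136.203
  28.6.136.0/25 (28.6.136.0 - 28.6.136.127) does not contain 28.6.136.203
  28.6.138.128/25 (28.6.138.128 - 28.6.138.255) does not contain 28.6.136.203
  28.6.138.0/24 (28.6.138.0 - 28.6.138.255) does not contain 28.6.136.203
  28.6.138.0/23 (28.6.138.0 - 28.6.139.255) does not contain 28.6.136.203
  28.6.140.0/23 (28.6.140.0 - 28.6.141.255) does not contain 28.6.136.203
  92.6.128.0/19 (92.6.128.0 - 92.6.159.255) does not contain 28.6.136.203
Longest matching prefix is /18 -> next hop 43.97.126.219.

43.97.126.219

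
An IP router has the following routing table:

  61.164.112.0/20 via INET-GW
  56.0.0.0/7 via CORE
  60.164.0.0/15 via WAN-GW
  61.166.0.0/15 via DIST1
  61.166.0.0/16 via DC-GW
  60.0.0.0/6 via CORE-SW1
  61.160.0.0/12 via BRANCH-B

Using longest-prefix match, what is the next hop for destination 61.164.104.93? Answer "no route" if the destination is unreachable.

BRANCH-B

Routes whose prefix contains 61.164.104.93:
  60.0.0.0/6 (60.0.0.0 - 63.255.255.255) -> CORE-SW1
  61.160.0.0/12 (61.160.0.0 - 61.175.255.255) -> BRANCH-B
More-specific entries that do NOT match:
  61.164.112.0/20 (61.164.112.0 - 61.164.127.255) does not contain 61.164.104.93
  61.166.0.0/16 (61.166.0.0 - 61.166.255.255) does not contain 61.164.104.93
  60.164.0.0/15 (60.164.0.0 - 60.165.255.255) does not contain 61.164.104.93
  61.166.0.0/15 (61.166.0.0 - 61.167.255.255) does not contain 61.164.104.93
Longest matching prefix is /12 -> next hop BRANCH-B.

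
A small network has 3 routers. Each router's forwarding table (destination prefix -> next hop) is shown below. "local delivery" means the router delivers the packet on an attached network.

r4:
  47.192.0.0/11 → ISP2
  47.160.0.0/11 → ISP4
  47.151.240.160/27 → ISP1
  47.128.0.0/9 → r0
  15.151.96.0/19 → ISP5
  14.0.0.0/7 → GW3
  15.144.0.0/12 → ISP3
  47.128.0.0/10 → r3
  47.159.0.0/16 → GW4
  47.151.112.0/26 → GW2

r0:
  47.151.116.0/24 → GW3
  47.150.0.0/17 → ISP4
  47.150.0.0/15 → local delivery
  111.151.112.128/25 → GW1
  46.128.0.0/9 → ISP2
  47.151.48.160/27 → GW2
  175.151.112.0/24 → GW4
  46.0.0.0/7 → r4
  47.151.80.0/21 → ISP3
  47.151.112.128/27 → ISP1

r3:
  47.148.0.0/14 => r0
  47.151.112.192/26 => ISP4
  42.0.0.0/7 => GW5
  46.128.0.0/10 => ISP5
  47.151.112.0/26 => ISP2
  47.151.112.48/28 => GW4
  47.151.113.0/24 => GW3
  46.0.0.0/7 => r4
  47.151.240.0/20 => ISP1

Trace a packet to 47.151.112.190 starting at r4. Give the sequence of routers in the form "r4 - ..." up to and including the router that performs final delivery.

r4 - r3 - r0

At r4: longest match for 47.151.112.190 is 47.128.0.0/10 -> r3
At r3: longest match for 47.151.112.190 is 47.148.0.0/14 -> r0
At r0: longest match for 47.151.112.190 is 47.150.0.0/15 -> local delivery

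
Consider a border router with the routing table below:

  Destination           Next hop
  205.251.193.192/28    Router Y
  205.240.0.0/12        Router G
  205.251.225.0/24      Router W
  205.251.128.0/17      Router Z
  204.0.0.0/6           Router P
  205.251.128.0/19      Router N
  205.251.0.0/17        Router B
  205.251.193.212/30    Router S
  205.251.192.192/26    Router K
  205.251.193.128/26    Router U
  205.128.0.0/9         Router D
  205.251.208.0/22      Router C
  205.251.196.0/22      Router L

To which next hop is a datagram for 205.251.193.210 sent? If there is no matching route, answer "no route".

Router Z

Routes whose prefix contains 205.251.193.210:
  204.0.0.0/6 (204.0.0.0 - 207.255.255.255) -> Router P
  205.128.0.0/9 (205.128.0.0 - 205.255.255.255) -> Router D
  205.240.0.0/12 (205.240.0.0 - 205.255.255.255) -> Router G
  205.251.128.0/17 (205.251.128.0 - 205.251.255.255) -> Router Z
More-specific entries that do NOT match:
  205.251.193.212/30 (205.251.193.212 - 205.251.193.215) does not contain 205.251.193.210
  205.251.193.192/28 (205.251.193.192 - 205.251.193.207) does not contain 205.251.193.210
  205.251.192.192/26 (205.251.192.192 - 205.251.192.255) does not contain 205.251.193.210
  205.251.193.128/26 (205.251.193.128 - 205.251.193.191) does not contain 205.251.193.210
  205.251.225.0/24 (205.251.225.0 - 205.251.225.255) does not contain 205.251.193.210
  205.251.208.0/22 (205.251.208.0 - 205.251.211.255) does not contain 205.251.193.210
  205.251.196.0/22 (205.251.196.0 - 205.251.199.255) does not contain 205.251.193.210
  205.251.128.0/19 (205.251.128.0 - 205.251.159.255) does not contain 205.251.193.210
Longest matching prefix is /17 -> next hop Router Z.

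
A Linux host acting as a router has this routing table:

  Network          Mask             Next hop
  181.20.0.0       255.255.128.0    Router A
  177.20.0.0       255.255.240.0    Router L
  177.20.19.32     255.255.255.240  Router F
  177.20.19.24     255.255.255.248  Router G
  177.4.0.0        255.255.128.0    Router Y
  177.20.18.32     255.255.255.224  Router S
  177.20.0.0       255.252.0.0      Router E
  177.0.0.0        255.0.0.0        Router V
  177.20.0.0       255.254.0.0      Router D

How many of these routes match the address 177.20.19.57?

Prefixes containing 177.20.19.57:
  177.0.0.0/8 (177.0.0.0 - 177.255.255.255)
  177.20.0.0/14 (177.20.0.0 - 177.23.255.255)
  177.20.0.0/15 (177.20.0.0 - 177.21.255.255)
Total matching entries: 3.

3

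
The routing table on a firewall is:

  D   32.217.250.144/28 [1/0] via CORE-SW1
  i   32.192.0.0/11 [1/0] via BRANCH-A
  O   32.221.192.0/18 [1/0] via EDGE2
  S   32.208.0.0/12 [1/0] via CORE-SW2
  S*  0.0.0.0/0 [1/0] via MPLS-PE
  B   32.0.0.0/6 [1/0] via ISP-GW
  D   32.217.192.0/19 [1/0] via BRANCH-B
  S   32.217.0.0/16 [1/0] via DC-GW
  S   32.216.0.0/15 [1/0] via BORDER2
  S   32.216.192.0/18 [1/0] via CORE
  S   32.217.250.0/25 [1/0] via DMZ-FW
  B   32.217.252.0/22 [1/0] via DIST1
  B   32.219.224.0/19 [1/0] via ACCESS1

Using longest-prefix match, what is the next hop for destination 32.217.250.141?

Routes whose prefix contains 32.217.250.141:
  0.0.0.0/0 (default, matches everything) -> MPLS-PE
  32.0.0.0/6 (32.0.0.0 - 35.255.255.255) -> ISP-GW
  32.192.0.0/11 (32.192.0.0 - 32.223.255.255) -> BRANCH-A
  32.208.0.0/12 (32.208.0.0 - 32.223.255.255) -> CORE-SW2
  32.216.0.0/15 (32.216.0.0 - 32.217.255.255) -> BORDER2
  32.217.0.0/16 (32.217.0.0 - 32.217.255.255) -> DC-GW
More-specific entries that do NOT match:
  32.217.250.144/28 (32.217.250.144 - 32.217.250.159) does not contain 32.217.250.141
  32.217.250.0/25 (32.217.250.0 - 32.217.250.127) does not contain 32.217.250.141
  32.217.252.0/22 (32.217.252.0 - 32.217.255.255) does not contain 32.217.250.141
  32.217.192.0/19 (32.217.192.0 - 32.217.223.255) does not contain 32.217.250.141
  32.219.224.0/19 (32.219.224.0 - 32.219.255.255) does not contain 32.217.250.141
  32.221.192.0/18 (32.221.192.0 - 32.221.255.255) does not contain 32.217.250.141
  32.216.192.0/18 (32.216.192.0 - 32.216.255.255) does not contain 32.217.250.141
Longest matching prefix is /16 -> next hop DC-GW.

DC-GW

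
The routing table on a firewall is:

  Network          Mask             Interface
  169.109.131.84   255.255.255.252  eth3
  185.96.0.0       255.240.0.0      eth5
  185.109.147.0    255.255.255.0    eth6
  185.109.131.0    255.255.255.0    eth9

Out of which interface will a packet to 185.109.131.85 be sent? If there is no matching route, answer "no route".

eth9

Routes whose prefix contains 185.109.131.85:
  185.96.0.0/12 (185.96.0.0 - 185.111.255.255) -> eth5
  185.109.131.0/24 (185.109.131.0 - 185.109.131.255) -> eth9
More-specific entries that do NOT match:
  169.109.131.84/30 (169.109.131.84 - 169.109.131.87) does not contain 185.109.131.85
Longest matching prefix is /24 -> interface eth9.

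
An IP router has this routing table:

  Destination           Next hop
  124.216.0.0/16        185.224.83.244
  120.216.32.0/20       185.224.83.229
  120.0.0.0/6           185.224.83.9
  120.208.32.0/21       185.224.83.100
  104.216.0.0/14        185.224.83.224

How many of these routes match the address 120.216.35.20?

Prefixes containing 120.216.35.20:
  120.0.0.0/6 (120.0.0.0 - 123.255.255.255)
  120.216.32.0/20 (120.216.32.0 - 120.216.47.255)
Total matching entries: 2.

2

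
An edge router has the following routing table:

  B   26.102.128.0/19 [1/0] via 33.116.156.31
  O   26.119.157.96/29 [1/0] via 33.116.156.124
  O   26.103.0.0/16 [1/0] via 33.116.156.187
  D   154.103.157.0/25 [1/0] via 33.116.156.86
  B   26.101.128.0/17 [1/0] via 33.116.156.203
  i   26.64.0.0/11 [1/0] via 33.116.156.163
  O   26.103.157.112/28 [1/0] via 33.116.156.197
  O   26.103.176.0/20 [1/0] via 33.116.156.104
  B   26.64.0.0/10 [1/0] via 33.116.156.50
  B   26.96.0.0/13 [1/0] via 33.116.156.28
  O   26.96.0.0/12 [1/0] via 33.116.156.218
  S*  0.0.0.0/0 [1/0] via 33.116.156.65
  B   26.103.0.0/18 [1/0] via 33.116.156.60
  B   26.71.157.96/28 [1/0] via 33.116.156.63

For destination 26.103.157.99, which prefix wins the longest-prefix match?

26.103.0.0/16

Entries matching 26.103.157.99:
  0.0.0.0/0 (default, matches everything)
  26.64.0.0/10 (26.64.0.0 - 26.127.255.255)
  26.96.0.0/12 (26.96.0.0 - 26.111.255.255)
  26.96.0.0/13 (26.96.0.0 - 26.103.255.255)
  26.103.0.0/16 (26.103.0.0 - 26.103.255.255)
Most specific is 26.103.0.0/16.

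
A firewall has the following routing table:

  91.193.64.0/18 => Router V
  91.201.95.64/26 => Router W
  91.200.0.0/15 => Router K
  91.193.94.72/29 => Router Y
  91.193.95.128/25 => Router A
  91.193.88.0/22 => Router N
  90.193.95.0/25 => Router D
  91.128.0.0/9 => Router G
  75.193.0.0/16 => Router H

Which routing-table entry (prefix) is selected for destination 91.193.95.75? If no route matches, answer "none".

Entries matching 91.193.95.75:
  91.128.0.0/9 (91.128.0.0 - 91.255.255.255)
  91.193.64.0/18 (91.193.64.0 - 91.193.127.255)
Most specific is 91.193.64.0/18.

91.193.64.0/18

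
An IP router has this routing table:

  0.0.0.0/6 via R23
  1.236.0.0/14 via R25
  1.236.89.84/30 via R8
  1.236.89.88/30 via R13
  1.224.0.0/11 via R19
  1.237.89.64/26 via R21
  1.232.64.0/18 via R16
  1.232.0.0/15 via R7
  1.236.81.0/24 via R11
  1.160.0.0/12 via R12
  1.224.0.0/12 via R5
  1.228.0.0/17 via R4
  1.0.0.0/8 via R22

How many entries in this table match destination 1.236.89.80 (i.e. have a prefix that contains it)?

Prefixes containing 1.236.89.80:
  0.0.0.0/6 (0.0.0.0 - 3.255.255.255)
  1.0.0.0/8 (1.0.0.0 - 1.255.255.255)
  1.224.0.0/11 (1.224.0.0 - 1.255.255.255)
  1.224.0.0/12 (1.224.0.0 - 1.239.255.255)
  1.236.0.0/14 (1.236.0.0 - 1.239.255.255)
Total matching entries: 5.

5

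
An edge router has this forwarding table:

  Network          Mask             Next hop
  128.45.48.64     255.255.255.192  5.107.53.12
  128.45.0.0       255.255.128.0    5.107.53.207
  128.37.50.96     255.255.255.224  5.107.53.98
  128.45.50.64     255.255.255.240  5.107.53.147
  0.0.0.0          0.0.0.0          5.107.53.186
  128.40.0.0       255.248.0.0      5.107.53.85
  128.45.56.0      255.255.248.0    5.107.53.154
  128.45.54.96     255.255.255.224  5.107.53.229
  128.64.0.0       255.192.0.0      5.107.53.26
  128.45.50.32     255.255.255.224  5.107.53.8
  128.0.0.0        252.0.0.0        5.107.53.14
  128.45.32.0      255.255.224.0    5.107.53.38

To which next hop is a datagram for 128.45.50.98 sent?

5.107.53.38

Routes whose prefix contains 128.45.50.98:
  0.0.0.0/0 (default, matches everything) -> 5.107.53.186
  128.0.0.0/6 (128.0.0.0 - 131.255.255.255) -> 5.107.53.14
  128.40.0.0/13 (128.40.0.0 - 128.47.255.255) -> 5.107.53.85
  128.45.0.0/17 (128.45.0.0 - 128.45.127.255) -> 5.107.53.207
  128.45.32.0/19 (128.45.32.0 - 128.45.63.255) -> 5.107.53.38
More-specific entries that do NOT match:
  128.45.50.64/28 (128.45.50.64 - 128.45.50.79) does not contain 128.45.50.98
  128.37.50.96/27 (128.37.50.96 - 128.37.50.127) does not contain 128.45.50.98
  128.45.54.96/27 (128.45.54.96 - 128.45.54.127) does not contain 128.45.50.98
  128.45.50.32/27 (128.45.50.32 - 128.45.50.63) does not contain 128.45.50.98
  128.45.48.64/26 (128.45.48.64 - 128.45.48.127) does not contain 128.45.50.98
  128.45.56.0/21 (128.45.56.0 - 128.45.63.255) does not contain 128.45.50.98
Longest matching prefix is /19 -> next hop 5.107.53.38.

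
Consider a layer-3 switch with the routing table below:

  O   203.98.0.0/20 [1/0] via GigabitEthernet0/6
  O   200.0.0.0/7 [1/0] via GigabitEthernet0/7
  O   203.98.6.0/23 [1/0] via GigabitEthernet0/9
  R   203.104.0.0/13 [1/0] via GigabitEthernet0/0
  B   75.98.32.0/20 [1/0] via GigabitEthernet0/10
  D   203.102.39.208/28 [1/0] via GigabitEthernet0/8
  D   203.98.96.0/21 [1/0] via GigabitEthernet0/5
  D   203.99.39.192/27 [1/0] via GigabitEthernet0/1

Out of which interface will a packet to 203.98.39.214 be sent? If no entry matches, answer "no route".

No entry's prefix contains 203.98.39.214; there is no default route.

no route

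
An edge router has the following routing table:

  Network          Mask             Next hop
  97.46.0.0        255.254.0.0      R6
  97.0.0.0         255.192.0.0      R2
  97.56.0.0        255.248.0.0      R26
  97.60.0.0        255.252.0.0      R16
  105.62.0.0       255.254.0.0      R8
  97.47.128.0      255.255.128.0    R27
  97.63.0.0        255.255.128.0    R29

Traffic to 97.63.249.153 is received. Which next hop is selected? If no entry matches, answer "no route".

Routes whose prefix contains 97.63.249.153:
  97.0.0.0/10 (97.0.0.0 - 97.63.255.255) -> R2
  97.56.0.0/13 (97.56.0.0 - 97.63.255.255) -> R26
  97.60.0.0/14 (97.60.0.0 - 97.63.255.255) -> R16
More-specific entries that do NOT match:
  97.47.128.0/17 (97.47.128.0 - 97.47.255.255) does not contain 97.63.249.153
  97.63.0.0/17 (97.63.0.0 - 97.63.127.255) does not contain 97.63.249.153
  97.46.0.0/15 (97.46.0.0 - 97.47.255.255) does not contain 97.63.249.153
  105.62.0.0/15 (105.62.0.0 - 105.63.255.255) does not contain 97.63.249.153
Longest matching prefix is /14 -> next hop R16.

R16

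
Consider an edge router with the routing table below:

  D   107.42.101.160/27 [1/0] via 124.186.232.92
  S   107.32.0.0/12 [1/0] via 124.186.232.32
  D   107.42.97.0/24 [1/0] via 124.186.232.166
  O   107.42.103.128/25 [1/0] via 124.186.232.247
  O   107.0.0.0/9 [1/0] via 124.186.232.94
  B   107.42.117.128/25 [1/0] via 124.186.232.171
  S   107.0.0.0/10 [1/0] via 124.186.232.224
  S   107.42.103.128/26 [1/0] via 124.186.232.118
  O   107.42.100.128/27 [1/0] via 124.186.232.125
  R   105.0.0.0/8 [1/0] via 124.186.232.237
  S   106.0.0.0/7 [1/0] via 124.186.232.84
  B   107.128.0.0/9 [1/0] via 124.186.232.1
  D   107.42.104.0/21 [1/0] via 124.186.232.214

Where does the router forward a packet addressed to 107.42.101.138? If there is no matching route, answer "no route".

Routes whose prefix contains 107.42.101.138:
  106.0.0.0/7 (106.0.0.0 - 107.255.255.255) -> 124.186.232.84
  107.0.0.0/9 (107.0.0.0 - 107.127.255.255) -> 124.186.232.94
  107.0.0.0/10 (107.0.0.0 - 107.63.255.255) -> 124.186.232.224
  107.32.0.0/12 (107.32.0.0 - 107.47.255.255) -> 124.186.232.32
More-specific entries that do NOT match:
  107.42.101.160/27 (107.42.101.160 - 107.42.101.191) does not contain 107.42.101.138
  107.42.100.128/27 (107.42.100.128 - 107.42.100.159) does not contain 107.42.101.138
  107.42.103.128/26 (107.42.103.128 - 107.42.103.191) does not contain 107.42.101.138
  107.42.103.128/25 (107.42.103.128 - 107.42.103.255) does not contain 107.42.101.138
  107.42.117.128/25 (107.42.117.128 - 107.42.117.255) does not contain 107.42.101.138
  107.42.97.0/24 (107.42.97.0 - 107.42.97.255) does not contain 107.42.101.138
  107.42.104.0/21 (107.42.104.0 - 107.42.111.255) does not contain 107.42.101.138
Longest matching prefix is /12 -> next hop 124.186.232.32.

124.186.232.32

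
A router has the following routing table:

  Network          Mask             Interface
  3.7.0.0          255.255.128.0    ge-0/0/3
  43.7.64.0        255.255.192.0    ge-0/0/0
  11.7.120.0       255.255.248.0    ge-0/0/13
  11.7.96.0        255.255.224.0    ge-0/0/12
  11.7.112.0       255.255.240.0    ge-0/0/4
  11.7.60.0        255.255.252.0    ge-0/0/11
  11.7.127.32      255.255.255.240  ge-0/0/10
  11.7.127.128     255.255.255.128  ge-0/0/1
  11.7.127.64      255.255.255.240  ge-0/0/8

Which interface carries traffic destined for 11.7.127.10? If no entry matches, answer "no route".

ge-0/0/13

Routes whose prefix contains 11.7.127.10:
  11.7.96.0/19 (11.7.96.0 - 11.7.127.255) -> ge-0/0/12
  11.7.112.0/20 (11.7.112.0 - 11.7.127.255) -> ge-0/0/4
  11.7.120.0/21 (11.7.120.0 - 11.7.127.255) -> ge-0/0/13
More-specific entries that do NOT match:
  11.7.127.32/28 (11.7.127.32 - 11.7.127.47) does not contain 11.7.127.10
  11.7.127.64/28 (11.7.127.64 - 11.7.127.79) does not contain 11.7.127.10
  11.7.127.128/25 (11.7.127.128 - 11.7.127.255) does not contain 11.7.127.10
  11.7.60.0/22 (11.7.60.0 - 11.7.63.255) does not contain 11.7.127.10
Longest matching prefix is /21 -> interface ge-0/0/13.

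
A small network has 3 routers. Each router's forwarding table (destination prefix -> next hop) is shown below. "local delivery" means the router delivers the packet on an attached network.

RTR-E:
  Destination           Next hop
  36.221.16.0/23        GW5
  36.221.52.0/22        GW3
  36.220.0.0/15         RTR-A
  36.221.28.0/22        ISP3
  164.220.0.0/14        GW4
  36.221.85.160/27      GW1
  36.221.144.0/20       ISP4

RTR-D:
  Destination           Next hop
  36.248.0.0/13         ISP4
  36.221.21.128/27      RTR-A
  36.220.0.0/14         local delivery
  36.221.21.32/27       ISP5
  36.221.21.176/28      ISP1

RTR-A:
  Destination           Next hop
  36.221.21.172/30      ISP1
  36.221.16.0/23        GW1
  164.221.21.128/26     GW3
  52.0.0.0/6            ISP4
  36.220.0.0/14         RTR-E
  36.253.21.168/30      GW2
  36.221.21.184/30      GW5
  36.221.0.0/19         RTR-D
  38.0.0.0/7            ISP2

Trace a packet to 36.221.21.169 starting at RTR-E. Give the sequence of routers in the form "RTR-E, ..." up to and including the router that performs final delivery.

At RTR-E: longest match for 36.221.21.169 is 36.220.0.0/15 -> RTR-A
At RTR-A: longest match for 36.221.21.169 is 36.221.0.0/19 -> RTR-D
At RTR-D: longest match for 36.221.21.169 is 36.220.0.0/14 -> local delivery

RTR-E, RTR-A, RTR-D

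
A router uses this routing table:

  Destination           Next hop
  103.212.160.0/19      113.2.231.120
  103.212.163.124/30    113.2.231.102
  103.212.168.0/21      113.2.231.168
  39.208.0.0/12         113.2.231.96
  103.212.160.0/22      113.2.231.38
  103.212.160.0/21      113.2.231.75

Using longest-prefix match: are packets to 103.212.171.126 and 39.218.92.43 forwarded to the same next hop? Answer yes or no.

103.212.171.126: longest match 103.212.168.0/21 -> 113.2.231.168
39.218.92.43: longest match 39.208.0.0/12 -> 113.2.231.96

no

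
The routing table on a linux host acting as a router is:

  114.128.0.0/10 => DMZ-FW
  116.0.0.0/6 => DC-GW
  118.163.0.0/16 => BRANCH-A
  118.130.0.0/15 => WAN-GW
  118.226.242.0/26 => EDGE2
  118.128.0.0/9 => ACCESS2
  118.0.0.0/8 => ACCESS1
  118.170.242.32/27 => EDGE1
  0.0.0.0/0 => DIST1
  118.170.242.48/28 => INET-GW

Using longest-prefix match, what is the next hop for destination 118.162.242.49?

ACCESS2

Routes whose prefix contains 118.162.242.49:
  0.0.0.0/0 (default, matches everything) -> DIST1
  116.0.0.0/6 (116.0.0.0 - 119.255.255.255) -> DC-GW
  118.0.0.0/8 (118.0.0.0 - 118.255.255.255) -> ACCESS1
  118.128.0.0/9 (118.128.0.0 - 118.255.255.255) -> ACCESS2
More-specific entries that do NOT match:
  118.170.242.48/28 (118.170.242.48 - 118.170.242.63) does not contain 118.162.242.49
  118.170.242.32/27 (118.170.242.32 - 118.170.242.63) does not contain 118.162.242.49
  118.226.242.0/26 (118.226.242.0 - 118.226.242.63) does not contain 118.162.242.49
  118.163.0.0/16 (118.163.0.0 - 118.163.255.255) does not contain 118.162.242.49
  118.130.0.0/15 (118.130.0.0 - 118.131.255.255) does not contain 118.162.242.49
  114.128.0.0/10 (114.128.0.0 - 114.191.255.255) does not contain 118.162.242.49
Longest matching prefix is /9 -> next hop ACCESS2.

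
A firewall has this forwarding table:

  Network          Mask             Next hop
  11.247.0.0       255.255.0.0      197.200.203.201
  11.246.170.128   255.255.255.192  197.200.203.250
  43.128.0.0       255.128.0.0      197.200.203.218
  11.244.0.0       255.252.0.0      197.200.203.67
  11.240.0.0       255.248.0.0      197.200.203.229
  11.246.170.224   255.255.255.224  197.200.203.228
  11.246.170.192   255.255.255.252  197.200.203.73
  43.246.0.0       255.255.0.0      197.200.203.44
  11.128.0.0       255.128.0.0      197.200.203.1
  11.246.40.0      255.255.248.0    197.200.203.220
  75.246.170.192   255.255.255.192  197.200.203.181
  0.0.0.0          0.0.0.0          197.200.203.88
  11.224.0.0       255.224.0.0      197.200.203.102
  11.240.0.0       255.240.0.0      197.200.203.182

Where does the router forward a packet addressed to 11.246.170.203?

Routes whose prefix contains 11.246.170.203:
  0.0.0.0/0 (default, matches everything) -> 197.200.203.88
  11.128.0.0/9 (11.128.0.0 - 11.255.255.255) -> 197.200.203.1
  11.224.0.0/11 (11.224.0.0 - 11.255.255.255) -> 197.200.203.102
  11.240.0.0/12 (11.240.0.0 - 11.255.255.255) -> 197.200.203.182
  11.240.0.0/13 (11.240.0.0 - 11.247.255.255) -> 197.200.203.229
  11.244.0.0/14 (11.244.0.0 - 11.247.255.255) -> 197.200.203.67
More-specific entries that do NOT match:
  11.246.170.192/30 (11.246.170.192 - 11.246.170.195) does not contain 11.246.170.203
  11.246.170.224/27 (11.246.170.224 - 11.246.170.255) does not contain 11.246.170.203
  11.246.170.128/26 (11.246.170.128 - 11.246.170.191) does not contain 11.246.170.203
  75.246.170.192/26 (75.246.170.192 - 75.246.170.255) does not contain 11.246.170.203
  11.246.40.0/21 (11.246.40.0 - 11.246.47.255) does not contain 11.246.170.203
  11.247.0.0/16 (11.247.0.0 - 11.247.255.255) does not contain 11.246.170.203
  43.246.0.0/16 (43.246.0.0 - 43.246.255.255) does not contain 11.246.170.203
Longest matching prefix is /14 -> next hop 197.200.203.67.

197.200.203.67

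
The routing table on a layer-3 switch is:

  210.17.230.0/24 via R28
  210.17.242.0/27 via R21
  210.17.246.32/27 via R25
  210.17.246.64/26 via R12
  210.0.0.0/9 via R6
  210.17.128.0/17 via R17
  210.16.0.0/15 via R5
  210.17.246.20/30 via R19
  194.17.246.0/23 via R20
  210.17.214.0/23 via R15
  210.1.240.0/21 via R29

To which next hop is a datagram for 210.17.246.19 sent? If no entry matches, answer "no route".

R17

Routes whose prefix contains 210.17.246.19:
  210.0.0.0/9 (210.0.0.0 - 210.127.255.255) -> R6
  210.16.0.0/15 (210.16.0.0 - 210.17.255.255) -> R5
  210.17.128.0/17 (210.17.128.0 - 210.17.255.255) -> R17
More-specific entries that do NOT match:
  210.17.246.20/30 (210.17.246.20 - 210.17.246.23) does not contain 210.17.246.19
  210.17.242.0/27 (210.17.242.0 - 210.17.242.31) does not contain 210.17.246.19
  210.17.246.32/27 (210.17.246.32 - 210.17.246.63) does not contain 210.17.246.19
  210.17.246.64/26 (210.17.246.64 - 210.17.246.127) does not contain 210.17.246.19
  210.17.230.0/24 (210.17.230.0 - 210.17.230.255) does not contain 210.17.246.19
  194.17.246.0/23 (194.17.246.0 - 194.17.247.255) does not contain 210.17.246.19
  210.17.214.0/23 (210.17.214.0 - 210.17.215.255) does not contain 210.17.246.19
  210.1.240.0/21 (210.1.240.0 - 210.1.247.255) does not contain 210.17.246.19
Longest matching prefix is /17 -> next hop R17.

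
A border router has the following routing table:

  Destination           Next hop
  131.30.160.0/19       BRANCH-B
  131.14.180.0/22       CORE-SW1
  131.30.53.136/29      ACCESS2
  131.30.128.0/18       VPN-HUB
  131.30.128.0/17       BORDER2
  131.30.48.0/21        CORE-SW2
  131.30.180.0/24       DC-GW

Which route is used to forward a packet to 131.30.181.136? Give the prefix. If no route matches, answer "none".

Entries matching 131.30.181.136:
  131.30.128.0/17 (131.30.128.0 - 131.30.255.255)
  131.30.128.0/18 (131.30.128.0 - 131.30.191.255)
  131.30.160.0/19 (131.30.160.0 - 131.30.191.255)
Most specific is 131.30.160.0/19.

131.30.160.0/19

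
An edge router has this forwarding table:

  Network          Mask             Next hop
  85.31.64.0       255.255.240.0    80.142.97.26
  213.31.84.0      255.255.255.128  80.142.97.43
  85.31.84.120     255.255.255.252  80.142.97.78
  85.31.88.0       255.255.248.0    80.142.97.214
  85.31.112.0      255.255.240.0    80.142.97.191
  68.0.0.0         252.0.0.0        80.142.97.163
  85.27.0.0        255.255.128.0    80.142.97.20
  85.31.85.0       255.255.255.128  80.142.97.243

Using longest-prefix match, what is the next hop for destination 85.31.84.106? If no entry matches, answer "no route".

no route

No entry's prefix contains 85.31.84.106; there is no default route.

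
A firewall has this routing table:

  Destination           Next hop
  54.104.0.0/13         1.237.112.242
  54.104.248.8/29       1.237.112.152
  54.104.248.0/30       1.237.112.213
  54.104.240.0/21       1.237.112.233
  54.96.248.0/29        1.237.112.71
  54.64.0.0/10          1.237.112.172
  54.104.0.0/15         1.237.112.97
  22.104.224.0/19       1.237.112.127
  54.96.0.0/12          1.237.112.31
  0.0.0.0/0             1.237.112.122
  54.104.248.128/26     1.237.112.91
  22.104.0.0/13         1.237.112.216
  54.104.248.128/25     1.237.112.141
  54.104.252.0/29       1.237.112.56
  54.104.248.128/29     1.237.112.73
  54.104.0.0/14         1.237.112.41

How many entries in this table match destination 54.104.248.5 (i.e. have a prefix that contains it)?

6

Prefixes containing 54.104.248.5:
  0.0.0.0/0 (default, matches everything)
  54.64.0.0/10 (54.64.0.0 - 54.127.255.255)
  54.96.0.0/12 (54.96.0.0 - 54.111.255.255)
  54.104.0.0/13 (54.104.0.0 - 54.111.255.255)
  54.104.0.0/14 (54.104.0.0 - 54.107.255.255)
  54.104.0.0/15 (54.104.0.0 - 54.105.255.255)
Total matching entries: 6.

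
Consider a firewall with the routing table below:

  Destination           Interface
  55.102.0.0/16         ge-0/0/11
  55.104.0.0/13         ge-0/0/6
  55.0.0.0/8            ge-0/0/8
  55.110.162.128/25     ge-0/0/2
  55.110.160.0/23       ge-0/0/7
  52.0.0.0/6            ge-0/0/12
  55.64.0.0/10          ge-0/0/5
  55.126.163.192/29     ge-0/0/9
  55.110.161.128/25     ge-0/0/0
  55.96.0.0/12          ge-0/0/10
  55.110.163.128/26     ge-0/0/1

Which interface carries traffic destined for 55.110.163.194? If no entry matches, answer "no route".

ge-0/0/6

Routes whose prefix contains 55.110.163.194:
  52.0.0.0/6 (52.0.0.0 - 55.255.255.255) -> ge-0/0/12
  55.0.0.0/8 (55.0.0.0 - 55.255.255.255) -> ge-0/0/8
  55.64.0.0/10 (55.64.0.0 - 55.127.255.255) -> ge-0/0/5
  55.96.0.0/12 (55.96.0.0 - 55.111.255.255) -> ge-0/0/10
  55.104.0.0/13 (55.104.0.0 - 55.111.255.255) -> ge-0/0/6
More-specific entries that do NOT match:
  55.126.163.192/29 (55.126.163.192 - 55.126.163.199) does not contain 55.110.163.194
  55.110.163.128/26 (55.110.163.128 - 55.110.163.191) does not contain 55.110.163.194
  55.110.162.128/25 (55.110.162.128 - 55.110.162.255) does not contain 55.110.163.194
  55.110.161.128/25 (55.110.161.128 - 55.110.161.255) does not contain 55.110.163.194
  55.110.160.0/23 (55.110.160.0 - 55.110.161.255) does not contain 55.110.163.194
  55.102.0.0/16 (55.102.0.0 - 55.102.255.255) does not contain 55.110.163.194
Longest matching prefix is /13 -> interface ge-0/0/6.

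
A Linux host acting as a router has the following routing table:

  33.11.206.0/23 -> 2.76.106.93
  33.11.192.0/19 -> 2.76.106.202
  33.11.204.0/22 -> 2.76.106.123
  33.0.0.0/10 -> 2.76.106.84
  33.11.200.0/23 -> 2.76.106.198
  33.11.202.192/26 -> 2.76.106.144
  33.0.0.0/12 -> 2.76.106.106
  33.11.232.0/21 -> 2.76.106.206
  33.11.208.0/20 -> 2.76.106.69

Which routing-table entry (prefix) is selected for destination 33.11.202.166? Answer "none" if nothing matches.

Entries matching 33.11.202.166:
  33.0.0.0/10 (33.0.0.0 - 33.63.255.255)
  33.0.0.0/12 (33.0.0.0 - 33.15.255.255)
  33.11.192.0/19 (33.11.192.0 - 33.11.223.255)
Most specific is 33.11.192.0/19.

33.11.192.0/19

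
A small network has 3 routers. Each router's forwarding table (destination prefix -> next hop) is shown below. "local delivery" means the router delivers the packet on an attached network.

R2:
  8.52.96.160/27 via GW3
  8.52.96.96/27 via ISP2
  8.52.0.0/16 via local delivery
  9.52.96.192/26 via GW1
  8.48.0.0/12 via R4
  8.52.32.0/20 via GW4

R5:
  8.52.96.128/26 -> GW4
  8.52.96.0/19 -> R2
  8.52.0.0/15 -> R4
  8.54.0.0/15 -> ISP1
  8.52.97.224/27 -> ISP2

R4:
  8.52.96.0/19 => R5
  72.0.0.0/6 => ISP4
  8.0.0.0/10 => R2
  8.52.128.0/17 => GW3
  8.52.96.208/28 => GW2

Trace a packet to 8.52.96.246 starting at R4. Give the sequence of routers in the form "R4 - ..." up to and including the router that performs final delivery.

R4 - R5 - R2

At R4: longest match for 8.52.96.246 is 8.52.96.0/19 -> R5
At R5: longest match for 8.52.96.246 is 8.52.96.0/19 -> R2
At R2: longest match for 8.52.96.246 is 8.52.0.0/16 -> local delivery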